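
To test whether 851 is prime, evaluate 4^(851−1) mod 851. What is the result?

478

4^1 ≡ 4 (mod 851)
4^2 ≡ 4^2 = 16 ≡ 16 (mod 851)
4^4 ≡ 16^2 = 256 ≡ 256 (mod 851)
4^8 ≡ 256^2 = 65536 ≡ 9 (mod 851)
4^16 ≡ 9^2 = 81 ≡ 81 (mod 851)
4^32 ≡ 81^2 = 6561 ≡ 604 (mod 851)
4^64 ≡ 604^2 = 364816 ≡ 588 (mod 851)
4^128 ≡ 588^2 = 345744 ≡ 238 (mod 851)
4^256 ≡ 238^2 = 56644 ≡ 478 (mod 851)
4^512 ≡ 478^2 = 228484 ≡ 416 (mod 851)
850 = 512 + 256 + 64 + 16 + 2 in binary powers of 2.
So 4^850 ≡ 416 · 478 · 588 · 81 · 16 ≡ 478 (mod 851).
Since 478 ≠ 1, base 4 is a Fermat witness: 851 is composite.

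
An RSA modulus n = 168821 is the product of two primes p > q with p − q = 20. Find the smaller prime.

Since p = q + 20, we have 168821 = q(q + 20), so q² + 20q − 168821 = 0.
Discriminant: 20² + 4·168821 = 400 + 675284 = 675684; √675684 = 822.
q = (−20 + 822)/2 = 401, and p = q + 20 = 421.
Check: 401 · 421 = 168821.

401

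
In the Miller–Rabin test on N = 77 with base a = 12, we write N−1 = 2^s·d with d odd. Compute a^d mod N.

12

77 − 1 = 76 = 2^2 · 19, so d = 19.
12^1 ≡ 12 (mod 77)
12^2 ≡ 12^2 = 144 ≡ 67 (mod 77)
12^4 ≡ 67^2 = 4489 ≡ 23 (mod 77)
12^8 ≡ 23^2 = 529 ≡ 67 (mod 77)
12^16 ≡ 67^2 = 4489 ≡ 23 (mod 77)
19 = 16 + 2 + 1 in binary powers of 2.
So 12^19 ≡ 23 · 67 · 12 ≡ 12 (mod 77).
Squaring chain: 12 → 67; never reaches −1, so base 12 is a Miller–Rabin witness that 77 is composite.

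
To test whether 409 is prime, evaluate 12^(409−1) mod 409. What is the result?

1

12^1 ≡ 12 (mod 409)
12^2 ≡ 12^2 = 144 ≡ 144 (mod 409)
12^4 ≡ 144^2 = 20736 ≡ 286 (mod 409)
12^8 ≡ 286^2 = 81796 ≡ 405 (mod 409)
12^16 ≡ 405^2 = 164025 ≡ 16 (mod 409)
12^32 ≡ 16^2 = 256 ≡ 256 (mod 409)
12^64 ≡ 256^2 = 65536 ≡ 96 (mod 409)
12^128 ≡ 96^2 = 9216 ≡ 218 (mod 409)
12^256 ≡ 218^2 = 47524 ≡ 80 (mod 409)
408 = 256 + 128 + 16 + 8 in binary powers of 2.
So 12^408 ≡ 80 · 218 · 16 · 405 ≡ 1 (mod 409).
Since the result is 1, base 12 gives no evidence that 409 is composite.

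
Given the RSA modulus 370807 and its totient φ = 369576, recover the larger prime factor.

φ(n) = (p−1)(q−1) = n − (p+q) + 1, so p + q = 370807 − 369576 + 1 = 1232.
p and q are the roots of t² − 1232t + 370807 = 0.
Discriminant: 1232² − 4·370807 = 1517824 − 1483228 = 34596; √34596 = 186.
q = (1232 − 186)/2 = 523, p = (1232 + 186)/2 = 709.
Check: 523 · 709 = 370807.

709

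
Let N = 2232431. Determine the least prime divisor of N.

2232431 is odd.
Digit sum 17, not divisible by 3.
Ends in 1: not divisible by 5.
7: 2232431 = 7·318918 + 5
11: 2232431 = 11·202948 + 3
13: 2232431 = 13·171725 + 6
17: 2232431 = 17·131319 + 8
19: 2232431 = 19·117496 + 7
23: 2232431 = 23·97062 + 5
29: 2232431 = 29·76980 + 11
31: 2232431 = 31·72013 + 28
37: 2232431 = 37·60335 + 36
41: 2232431 = 41·54449 + 22
43: 2232431 = 43·51917

43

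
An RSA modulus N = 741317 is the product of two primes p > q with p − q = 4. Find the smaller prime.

859

Since p = q + 4, we have 741317 = q(q + 4), so q² + 4q − 741317 = 0.
Discriminant: 4² + 4·741317 = 16 + 2965268 = 2965284; √2965284 = 1722.
q = (−4 + 1722)/2 = 859, and p = q + 4 = 863.
Check: 859 · 863 = 741317.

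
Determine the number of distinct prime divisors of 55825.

55825 = 5^2 · 2233
2233 = 7 · 319
319 = 11 · 29
55825 = 5^2 · 7 · 11 · 29, which has 4 distinct prime factors.

4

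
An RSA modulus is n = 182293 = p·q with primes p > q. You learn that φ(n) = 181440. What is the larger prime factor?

433

φ(n) = (p−1)(q−1) = n − (p+q) + 1, so p + q = 182293 − 181440 + 1 = 854.
p and q are the roots of t² − 854t + 182293 = 0.
Discriminant: 854² − 4·182293 = 729316 − 729172 = 144; √144 = 12.
q = (854 − 12)/2 = 421, p = (854 + 12)/2 = 433.
Check: 421 · 433 = 182293.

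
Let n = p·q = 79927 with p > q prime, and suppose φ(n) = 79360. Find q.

φ(n) = (p−1)(q−1) = n − (p+q) + 1, so p + q = 79927 − 79360 + 1 = 568.
p and q are the roots of t² − 568t + 79927 = 0.
Discriminant: 568² − 4·79927 = 322624 − 319708 = 2916; √2916 = 54.
q = (568 − 54)/2 = 257, p = (568 + 54)/2 = 311.
Check: 257 · 311 = 79927.

257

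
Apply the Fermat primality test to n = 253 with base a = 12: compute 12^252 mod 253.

232

12^1 ≡ 12 (mod 253)
12^2 ≡ 12^2 = 144 ≡ 144 (mod 253)
12^4 ≡ 144^2 = 20736 ≡ 243 (mod 253)
12^8 ≡ 243^2 = 59049 ≡ 100 (mod 253)
12^16 ≡ 100^2 = 10000 ≡ 133 (mod 253)
12^32 ≡ 133^2 = 17689 ≡ 232 (mod 253)
12^64 ≡ 232^2 = 53824 ≡ 188 (mod 253)
12^128 ≡ 188^2 = 35344 ≡ 177 (mod 253)
252 = 128 + 64 + 32 + 16 + 8 + 4 in binary powers of 2.
So 12^252 ≡ 177 · 188 · 232 · 133 · 100 · 243 ≡ 232 (mod 253).
Since 232 ≠ 1, base 12 is a Fermat witness: 253 is composite.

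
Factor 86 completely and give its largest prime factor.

86 = 2 · 43
43 is prime.
So 86 = 2 · 43; the largest prime factor is 43.

43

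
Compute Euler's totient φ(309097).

290400

Factor: 309097 = 23 · 89 · 151.
φ(309097) = (23−1) · (89−1) · (151−1) = 22 · 88 · 150 = 290400.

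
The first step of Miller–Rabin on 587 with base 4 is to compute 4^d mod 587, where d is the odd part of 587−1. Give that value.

587 − 1 = 586 = 2^1 · 293, so d = 293.
4^1 ≡ 4 (mod 587)
4^2 ≡ 4^2 = 16 ≡ 16 (mod 587)
4^4 ≡ 16^2 = 256 ≡ 256 (mod 587)
4^8 ≡ 256^2 = 65536 ≡ 379 (mod 587)
4^16 ≡ 379^2 = 143641 ≡ 413 (mod 587)
4^32 ≡ 413^2 = 170569 ≡ 339 (mod 587)
4^64 ≡ 339^2 = 114921 ≡ 456 (mod 587)
4^128 ≡ 456^2 = 207936 ≡ 138 (mod 587)
4^256 ≡ 138^2 = 19044 ≡ 260 (mod 587)
293 = 256 + 32 + 4 + 1 in binary powers of 2.
So 4^293 ≡ 260 · 339 · 256 · 4 ≡ 1 (mod 587).
Since 4^d ≡ 1 (mod 587), base 4 does not prove 587 composite.

1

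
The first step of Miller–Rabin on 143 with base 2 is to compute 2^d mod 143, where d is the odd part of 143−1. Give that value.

143 − 1 = 142 = 2^1 · 71, so d = 71.
2^1 ≡ 2 (mod 143)
2^2 ≡ 2^2 = 4 ≡ 4 (mod 143)
2^4 ≡ 4^2 = 16 ≡ 16 (mod 143)
2^8 ≡ 16^2 = 256 ≡ 113 (mod 143)
2^16 ≡ 113^2 = 12769 ≡ 42 (mod 143)
2^32 ≡ 42^2 = 1764 ≡ 48 (mod 143)
2^64 ≡ 48^2 = 2304 ≡ 16 (mod 143)
71 = 64 + 4 + 2 + 1 in binary powers of 2.
So 2^71 ≡ 16 · 16 · 4 · 2 ≡ 46 (mod 143).
Squaring chain: 46; never reaches −1, so base 2 is a Miller–Rabin witness that 143 is composite.

46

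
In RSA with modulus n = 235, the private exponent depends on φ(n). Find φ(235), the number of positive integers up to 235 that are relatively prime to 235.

184

Factor: 235 = 5 · 47.
φ(235) = (5−1) · (47−1) = 4 · 46 = 184.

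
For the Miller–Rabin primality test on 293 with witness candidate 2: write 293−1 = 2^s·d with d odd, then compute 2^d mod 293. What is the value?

138

293 − 1 = 292 = 2^2 · 73, so d = 73.
2^1 ≡ 2 (mod 293)
2^2 ≡ 2^2 = 4 ≡ 4 (mod 293)
2^4 ≡ 4^2 = 16 ≡ 16 (mod 293)
2^8 ≡ 16^2 = 256 ≡ 256 (mod 293)
2^16 ≡ 256^2 = 65536 ≡ 197 (mod 293)
2^32 ≡ 197^2 = 38809 ≡ 133 (mod 293)
2^64 ≡ 133^2 = 17689 ≡ 109 (mod 293)
73 = 64 + 8 + 1 in binary powers of 2.
So 2^73 ≡ 109 · 256 · 2 ≡ 138 (mod 293).
Squaring chain: 138 → 292; reaches −1, so base 2 does not prove 293 composite.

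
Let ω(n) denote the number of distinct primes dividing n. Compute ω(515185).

5

515185 = 5 · 103037
103037 = 11 · 9367
9367 = 17 · 551
551 = 19 · 29
515185 = 5 · 11 · 17 · 19 · 29, which has 5 distinct prime factors.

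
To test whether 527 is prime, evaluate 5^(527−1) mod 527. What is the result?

5^1 ≡ 5 (mod 527)
5^2 ≡ 5^2 = 25 ≡ 25 (mod 527)
5^4 ≡ 25^2 = 625 ≡ 98 (mod 527)
5^8 ≡ 98^2 = 9604 ≡ 118 (mod 527)
5^16 ≡ 118^2 = 13924 ≡ 222 (mod 527)
5^32 ≡ 222^2 = 49284 ≡ 273 (mod 527)
5^64 ≡ 273^2 = 74529 ≡ 222 (mod 527)
5^128 ≡ 222^2 = 49284 ≡ 273 (mod 527)
5^256 ≡ 273^2 = 74529 ≡ 222 (mod 527)
5^512 ≡ 222^2 = 49284 ≡ 273 (mod 527)
526 = 512 + 8 + 4 + 2 in binary powers of 2.
So 5^526 ≡ 273 · 118 · 98 · 25 ≡ 253 (mod 527).
Since 253 ≠ 1, base 5 is a Fermat witness: 527 is composite.

253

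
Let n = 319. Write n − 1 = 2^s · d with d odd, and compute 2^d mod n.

171

319 − 1 = 318 = 2^1 · 159, so d = 159.
2^1 ≡ 2 (mod 319)
2^2 ≡ 2^2 = 4 ≡ 4 (mod 319)
2^4 ≡ 4^2 = 16 ≡ 16 (mod 319)
2^8 ≡ 16^2 = 256 ≡ 256 (mod 319)
2^16 ≡ 256^2 = 65536 ≡ 141 (mod 319)
2^32 ≡ 141^2 = 19881 ≡ 103 (mod 319)
2^64 ≡ 103^2 = 10609 ≡ 82 (mod 319)
2^128 ≡ 82^2 = 6724 ≡ 25 (mod 319)
159 = 128 + 16 + 8 + 4 + 2 + 1 in binary powers of 2.
So 2^159 ≡ 25 · 141 · 256 · 16 · 4 · 2 ≡ 171 (mod 319).
Squaring chain: 171; never reaches −1, so base 2 is a Miller–Rabin witness that 319 is composite.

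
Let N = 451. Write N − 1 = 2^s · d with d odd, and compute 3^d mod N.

451 − 1 = 450 = 2^1 · 225, so d = 225.
3^1 ≡ 3 (mod 451)
3^2 ≡ 3^2 = 9 ≡ 9 (mod 451)
3^4 ≡ 9^2 = 81 ≡ 81 (mod 451)
3^8 ≡ 81^2 = 6561 ≡ 247 (mod 451)
3^16 ≡ 247^2 = 61009 ≡ 124 (mod 451)
3^32 ≡ 124^2 = 15376 ≡ 42 (mod 451)
3^64 ≡ 42^2 = 1764 ≡ 411 (mod 451)
3^128 ≡ 411^2 = 168921 ≡ 247 (mod 451)
225 = 128 + 64 + 32 + 1 in binary powers of 2.
So 3^225 ≡ 247 · 411 · 42 · 3 ≡ 331 (mod 451).
Squaring chain: 331; never reaches −1, so base 3 is a Miller–Rabin witness that 451 is composite.

331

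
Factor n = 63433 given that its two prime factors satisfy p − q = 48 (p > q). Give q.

Since p = q + 48, we have 63433 = q(q + 48), so q² + 48q − 63433 = 0.
Discriminant: 48² + 4·63433 = 2304 + 253732 = 256036; √256036 = 506.
q = (−48 + 506)/2 = 229, and p = q + 48 = 277.
Check: 229 · 277 = 63433.

229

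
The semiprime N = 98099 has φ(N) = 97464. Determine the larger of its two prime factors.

φ(n) = (p−1)(q−1) = n − (p+q) + 1, so p + q = 98099 − 97464 + 1 = 636.
p and q are the roots of t² − 636t + 98099 = 0.
Discriminant: 636² − 4·98099 = 404496 − 392396 = 12100; √12100 = 110.
q = (636 − 110)/2 = 263, p = (636 + 110)/2 = 373.
Check: 263 · 373 = 98099.

373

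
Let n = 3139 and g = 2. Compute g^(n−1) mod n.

2^1 ≡ 2 (mod 3139)
2^2 ≡ 2^2 = 4 ≡ 4 (mod 3139)
2^4 ≡ 4^2 = 16 ≡ 16 (mod 3139)
2^8 ≡ 16^2 = 256 ≡ 256 (mod 3139)
2^16 ≡ 256^2 = 65536 ≡ 2756 (mod 3139)
2^32 ≡ 2756^2 = 7595536 ≡ 2295 (mod 3139)
2^64 ≡ 2295^2 = 5267025 ≡ 2922 (mod 3139)
2^128 ≡ 2922^2 = 8538084 ≡ 4 (mod 3139)
2^256 ≡ 4^2 = 16 ≡ 16 (mod 3139)
2^512 ≡ 16^2 = 256 ≡ 256 (mod 3139)
2^1024 ≡ 256^2 = 65536 ≡ 2756 (mod 3139)
2^2048 ≡ 2756^2 = 7595536 ≡ 2295 (mod 3139)
3138 = 2048 + 1024 + 64 + 2 in binary powers of 2.
So 2^3138 ≡ 2295 · 2756 · 2922 · 4 ≡ 3057 (mod 3139).
Since 3057 ≠ 1, base 2 is a Fermat witness: 3139 is composite.

3057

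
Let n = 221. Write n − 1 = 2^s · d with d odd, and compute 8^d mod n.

221 − 1 = 220 = 2^2 · 55, so d = 55.
8^1 ≡ 8 (mod 221)
8^2 ≡ 8^2 = 64 ≡ 64 (mod 221)
8^4 ≡ 64^2 = 4096 ≡ 118 (mod 221)
8^8 ≡ 118^2 = 13924 ≡ 1 (mod 221)
8^16 ≡ 1^2 = 1 ≡ 1 (mod 221)
8^32 ≡ 1^2 = 1 ≡ 1 (mod 221)
55 = 32 + 16 + 4 + 2 + 1 in binary powers of 2.
So 8^55 ≡ 1 · 1 · 118 · 64 · 8 ≡ 83 (mod 221).
Squaring chain: 83 → 38; never reaches −1, so base 8 is a Miller–Rabin witness that 221 is composite.

83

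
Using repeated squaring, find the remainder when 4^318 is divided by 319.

284

4^1 ≡ 4 (mod 319)
4^2 ≡ 4^2 = 16 ≡ 16 (mod 319)
4^4 ≡ 16^2 = 256 ≡ 256 (mod 319)
4^8 ≡ 256^2 = 65536 ≡ 141 (mod 319)
4^16 ≡ 141^2 = 19881 ≡ 103 (mod 319)
4^32 ≡ 103^2 = 10609 ≡ 82 (mod 319)
4^64 ≡ 82^2 = 6724 ≡ 25 (mod 319)
4^128 ≡ 25^2 = 625 ≡ 306 (mod 319)
4^256 ≡ 306^2 = 93636 ≡ 169 (mod 319)
318 = 256 + 32 + 16 + 8 + 4 + 2 in binary powers of 2.
So 4^318 ≡ 169 · 82 · 103 · 141 · 256 · 16 ≡ 284 (mod 319).
Since 284 ≠ 1, base 4 is a Fermat witness: 319 is composite.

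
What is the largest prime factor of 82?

41

82 = 2 · 41
41 is prime.
So 82 = 2 · 41; the largest prime factor is 41.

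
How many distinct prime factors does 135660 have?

135660 = 2^2 · 33915
33915 = 3 · 11305
11305 = 5 · 2261
2261 = 7 · 323
323 = 17 · 19
135660 = 2^2 · 3 · 5 · 7 · 17 · 19, which has 6 distinct prime factors.

6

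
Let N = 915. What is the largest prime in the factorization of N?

61

915 = 3 · 305
305 = 5 · 61
61 is prime.
So 915 = 3 · 5 · 61; the largest prime factor is 61.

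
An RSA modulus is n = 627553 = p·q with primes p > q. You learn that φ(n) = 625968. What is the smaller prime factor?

757

φ(n) = (p−1)(q−1) = n − (p+q) + 1, so p + q = 627553 − 625968 + 1 = 1586.
p and q are the roots of t² − 1586t + 627553 = 0.
Discriminant: 1586² − 4·627553 = 2515396 − 2510212 = 5184; √5184 = 72.
q = (1586 − 72)/2 = 757, p = (1586 + 72)/2 = 829.
Check: 757 · 829 = 627553.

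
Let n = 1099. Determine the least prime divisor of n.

7

1099 is odd.
Digit sum 19, not divisible by 3.
Ends in 9: not divisible by 5.
7: 1099 = 7·157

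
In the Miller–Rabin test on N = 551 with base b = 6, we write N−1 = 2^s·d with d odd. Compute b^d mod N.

138

551 − 1 = 550 = 2^1 · 275, so d = 275.
6^1 ≡ 6 (mod 551)
6^2 ≡ 6^2 = 36 ≡ 36 (mod 551)
6^4 ≡ 36^2 = 1296 ≡ 194 (mod 551)
6^8 ≡ 194^2 = 37636 ≡ 168 (mod 551)
6^16 ≡ 168^2 = 28224 ≡ 123 (mod 551)
6^32 ≡ 123^2 = 15129 ≡ 252 (mod 551)
6^64 ≡ 252^2 = 63504 ≡ 139 (mod 551)
6^128 ≡ 139^2 = 19321 ≡ 36 (mod 551)
6^256 ≡ 36^2 = 1296 ≡ 194 (mod 551)
275 = 256 + 16 + 2 + 1 in binary powers of 2.
So 6^275 ≡ 194 · 123 · 36 · 6 ≡ 138 (mod 551).
Squaring chain: 138; never reaches −1, so base 6 is a Miller–Rabin witness that 551 is composite.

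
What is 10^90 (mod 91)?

1

10^1 ≡ 10 (mod 91)
10^2 ≡ 10^2 = 100 ≡ 9 (mod 91)
10^4 ≡ 9^2 = 81 ≡ 81 (mod 91)
10^8 ≡ 81^2 = 6561 ≡ 9 (mod 91)
10^16 ≡ 9^2 = 81 ≡ 81 (mod 91)
10^32 ≡ 81^2 = 6561 ≡ 9 (mod 91)
10^64 ≡ 9^2 = 81 ≡ 81 (mod 91)
90 = 64 + 16 + 8 + 2 in binary powers of 2.
So 10^90 ≡ 81 · 81 · 9 · 9 ≡ 1 (mod 91).
Since the result is 1, base 10 gives no evidence that 91 is composite.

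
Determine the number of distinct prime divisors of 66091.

66091 = 29 · 2279
2279 = 43 · 53
66091 = 29 · 43 · 53, which has 3 distinct prime factors.

3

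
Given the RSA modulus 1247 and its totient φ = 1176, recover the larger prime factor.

φ(n) = (p−1)(q−1) = n − (p+q) + 1, so p + q = 1247 − 1176 + 1 = 72.
p and q are the roots of t² − 72t + 1247 = 0.
Discriminant: 72² − 4·1247 = 5184 − 4988 = 196; √196 = 14.
q = (72 − 14)/2 = 29, p = (72 + 14)/2 = 43.
Check: 29 · 43 = 1247.

43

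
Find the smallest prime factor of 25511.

25511 is odd.
Digit sum 14, not divisible by 3.
Ends in 1: not divisible by 5.
7: 25511 = 7·3644 + 3
11: 25511 = 11·2319 + 2
13: 25511 = 13·1962 + 5
17: 25511 = 17·1500 + 11
19: 25511 = 19·1342 + 13
23: 25511 = 23·1109 + 4
29: 25511 = 29·879 + 20
31: 25511 = 31·822 + 29
37: 25511 = 37·689 + 18
41: 25511 = 41·622 + 9
43: 25511 = 43·593 + 12
47: 25511 = 47·542 + 37
53: 25511 = 53·481 + 18
59: 25511 = 59·432 + 23
61: 25511 = 61·418 + 13
67: 25511 = 67·380 + 51
71: 25511 = 71·359 + 22
73: 25511 = 73·349 + 34
79: 25511 = 79·322 + 73
83: 25511 = 83·307 + 30
89: 25511 = 89·286 + 57
97: 25511 = 97·263

97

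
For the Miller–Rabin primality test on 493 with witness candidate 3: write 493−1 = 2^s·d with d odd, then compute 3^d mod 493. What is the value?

493 − 1 = 492 = 2^2 · 123, so d = 123.
3^1 ≡ 3 (mod 493)
3^2 ≡ 3^2 = 9 ≡ 9 (mod 493)
3^4 ≡ 9^2 = 81 ≡ 81 (mod 493)
3^8 ≡ 81^2 = 6561 ≡ 152 (mod 493)
3^16 ≡ 152^2 = 23104 ≡ 426 (mod 493)
3^32 ≡ 426^2 = 181476 ≡ 52 (mod 493)
3^64 ≡ 52^2 = 2704 ≡ 239 (mod 493)
123 = 64 + 32 + 16 + 8 + 2 + 1 in binary powers of 2.
So 3^123 ≡ 239 · 52 · 426 · 152 · 9 · 3 ≡ 160 (mod 493).
Squaring chain: 160 → 457; never reaches −1, so base 3 is a Miller–Rabin witness that 493 is composite.

160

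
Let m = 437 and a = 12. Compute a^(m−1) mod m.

292

12^1 ≡ 12 (mod 437)
12^2 ≡ 12^2 = 144 ≡ 144 (mod 437)
12^4 ≡ 144^2 = 20736 ≡ 197 (mod 437)
12^8 ≡ 197^2 = 38809 ≡ 353 (mod 437)
12^16 ≡ 353^2 = 124609 ≡ 64 (mod 437)
12^32 ≡ 64^2 = 4096 ≡ 163 (mod 437)
12^64 ≡ 163^2 = 26569 ≡ 349 (mod 437)
12^128 ≡ 349^2 = 121801 ≡ 315 (mod 437)
12^256 ≡ 315^2 = 99225 ≡ 26 (mod 437)
436 = 256 + 128 + 32 + 16 + 4 in binary powers of 2.
So 12^436 ≡ 26 · 315 · 163 · 64 · 197 ≡ 292 (mod 437).
Since 292 ≠ 1, base 12 is a Fermat witness: 437 is composite.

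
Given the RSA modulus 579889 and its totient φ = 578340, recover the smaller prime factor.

631

φ(n) = (p−1)(q−1) = n − (p+q) + 1, so p + q = 579889 − 578340 + 1 = 1550.
p and q are the roots of t² − 1550t + 579889 = 0.
Discriminant: 1550² − 4·579889 = 2402500 − 2319556 = 82944; √82944 = 288.
q = (1550 − 288)/2 = 631, p = (1550 + 288)/2 = 919.
Check: 631 · 919 = 579889.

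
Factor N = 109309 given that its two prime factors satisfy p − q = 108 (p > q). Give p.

389

Since p = q + 108, we have 109309 = q(q + 108), so q² + 108q − 109309 = 0.
Discriminant: 108² + 4·109309 = 11664 + 437236 = 448900; √448900 = 670.
q = (−108 + 670)/2 = 281, and p = q + 108 = 389.
Check: 281 · 389 = 109309.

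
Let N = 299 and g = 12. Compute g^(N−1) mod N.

12^1 ≡ 12 (mod 299)
12^2 ≡ 12^2 = 144 ≡ 144 (mod 299)
12^4 ≡ 144^2 = 20736 ≡ 105 (mod 299)
12^8 ≡ 105^2 = 11025 ≡ 261 (mod 299)
12^16 ≡ 261^2 = 68121 ≡ 248 (mod 299)
12^32 ≡ 248^2 = 61504 ≡ 209 (mod 299)
12^64 ≡ 209^2 = 43681 ≡ 27 (mod 299)
12^128 ≡ 27^2 = 729 ≡ 131 (mod 299)
12^256 ≡ 131^2 = 17161 ≡ 118 (mod 299)
298 = 256 + 32 + 8 + 2 in binary powers of 2.
So 12^298 ≡ 118 · 209 · 261 · 144 ≡ 196 (mod 299).
Since 196 ≠ 1, base 12 is a Fermat witness: 299 is composite.

196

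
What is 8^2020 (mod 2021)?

1860

8^1 ≡ 8 (mod 2021)
8^2 ≡ 8^2 = 64 ≡ 64 (mod 2021)
8^4 ≡ 64^2 = 4096 ≡ 54 (mod 2021)
8^8 ≡ 54^2 = 2916 ≡ 895 (mod 2021)
8^16 ≡ 895^2 = 801025 ≡ 709 (mod 2021)
8^32 ≡ 709^2 = 502681 ≡ 1473 (mod 2021)
8^64 ≡ 1473^2 = 2169729 ≡ 1196 (mod 2021)
8^128 ≡ 1196^2 = 1430416 ≡ 1569 (mod 2021)
8^256 ≡ 1569^2 = 2461761 ≡ 183 (mod 2021)
8^512 ≡ 183^2 = 33489 ≡ 1153 (mod 2021)
8^1024 ≡ 1153^2 = 1329409 ≡ 1612 (mod 2021)
2020 = 1024 + 512 + 256 + 128 + 64 + 32 + 4 in binary powers of 2.
So 8^2020 ≡ 1612 · 1153 · 183 · 1569 · 1196 · 1473 · 54 ≡ 1860 (mod 2021).
Since 1860 ≠ 1, base 8 is a Fermat witness: 2021 is composite.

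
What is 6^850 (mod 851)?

6^1 ≡ 6 (mod 851)
6^2 ≡ 6^2 = 36 ≡ 36 (mod 851)
6^4 ≡ 36^2 = 1296 ≡ 445 (mod 851)
6^8 ≡ 445^2 = 198025 ≡ 593 (mod 851)
6^16 ≡ 593^2 = 351649 ≡ 186 (mod 851)
6^32 ≡ 186^2 = 34596 ≡ 556 (mod 851)
6^64 ≡ 556^2 = 309136 ≡ 223 (mod 851)
6^128 ≡ 223^2 = 49729 ≡ 371 (mod 851)
6^256 ≡ 371^2 = 137641 ≡ 630 (mod 851)
6^512 ≡ 630^2 = 396900 ≡ 334 (mod 851)
850 = 512 + 256 + 64 + 16 + 2 in binary powers of 2.
So 6^850 ≡ 334 · 630 · 223 · 186 · 36 ≡ 147 (mod 851).
Since 147 ≠ 1, base 6 is a Fermat witness: 851 is composite.

147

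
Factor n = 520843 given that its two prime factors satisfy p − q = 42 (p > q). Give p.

743

Since p = q + 42, we have 520843 = q(q + 42), so q² + 42q − 520843 = 0.
Discriminant: 42² + 4·520843 = 1764 + 2083372 = 2085136; √2085136 = 1444.
q = (−42 + 1444)/2 = 701, and p = q + 42 = 743.
Check: 701 · 743 = 520843.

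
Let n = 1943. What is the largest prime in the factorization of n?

67

1943 = 29 · 67
67 is prime.
So 1943 = 29 · 67; the largest prime factor is 67.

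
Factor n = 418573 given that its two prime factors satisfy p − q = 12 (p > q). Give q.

Since p = q + 12, we have 418573 = q(q + 12), so q² + 12q − 418573 = 0.
Discriminant: 12² + 4·418573 = 144 + 1674292 = 1674436; √1674436 = 1294.
q = (−12 + 1294)/2 = 641, and p = q + 12 = 653.
Check: 641 · 653 = 418573.

641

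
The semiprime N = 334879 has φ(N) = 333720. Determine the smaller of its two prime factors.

φ(n) = (p−1)(q−1) = n − (p+q) + 1, so p + q = 334879 − 333720 + 1 = 1160.
p and q are the roots of t² − 1160t + 334879 = 0.
Discriminant: 1160² − 4·334879 = 1345600 − 1339516 = 6084; √6084 = 78.
q = (1160 − 78)/2 = 541, p = (1160 + 78)/2 = 619.
Check: 541 · 619 = 334879.

541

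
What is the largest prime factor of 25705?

97

25705 = 5 · 5141
5141 = 53 · 97
97 is prime.
So 25705 = 5 · 53 · 97; the largest prime factor is 97.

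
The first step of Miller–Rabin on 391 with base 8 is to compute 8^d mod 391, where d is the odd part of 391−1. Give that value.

257

391 − 1 = 390 = 2^1 · 195, so d = 195.
8^1 ≡ 8 (mod 391)
8^2 ≡ 8^2 = 64 ≡ 64 (mod 391)
8^4 ≡ 64^2 = 4096 ≡ 186 (mod 391)
8^8 ≡ 186^2 = 34596 ≡ 188 (mod 391)
8^16 ≡ 188^2 = 35344 ≡ 154 (mod 391)
8^32 ≡ 154^2 = 23716 ≡ 256 (mod 391)
8^64 ≡ 256^2 = 65536 ≡ 239 (mod 391)
8^128 ≡ 239^2 = 57121 ≡ 35 (mod 391)
195 = 128 + 64 + 2 + 1 in binary powers of 2.
So 8^195 ≡ 35 · 239 · 64 · 8 ≡ 257 (mod 391).
Squaring chain: 257; never reaches −1, so base 8 is a Miller–Rabin witness that 391 is composite.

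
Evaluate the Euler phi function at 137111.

123552

Factor: 137111 = 13 · 53 · 199.
φ(137111) = (13−1) · (53−1) · (199−1) = 12 · 52 · 198 = 123552.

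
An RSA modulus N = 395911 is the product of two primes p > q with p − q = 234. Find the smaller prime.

523

Since p = q + 234, we have 395911 = q(q + 234), so q² + 234q − 395911 = 0.
Discriminant: 234² + 4·395911 = 54756 + 1583644 = 1638400; √1638400 = 1280.
q = (−234 + 1280)/2 = 523, and p = q + 234 = 757.
Check: 523 · 757 = 395911.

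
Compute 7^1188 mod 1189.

45

7^1 ≡ 7 (mod 1189)
7^2 ≡ 7^2 = 49 ≡ 49 (mod 1189)
7^4 ≡ 49^2 = 2401 ≡ 23 (mod 1189)
7^8 ≡ 23^2 = 529 ≡ 529 (mod 1189)
7^16 ≡ 529^2 = 279841 ≡ 426 (mod 1189)
7^32 ≡ 426^2 = 181476 ≡ 748 (mod 1189)
7^64 ≡ 748^2 = 559504 ≡ 674 (mod 1189)
7^128 ≡ 674^2 = 454276 ≡ 78 (mod 1189)
7^256 ≡ 78^2 = 6084 ≡ 139 (mod 1189)
7^512 ≡ 139^2 = 19321 ≡ 297 (mod 1189)
7^1024 ≡ 297^2 = 88209 ≡ 223 (mod 1189)
1188 = 1024 + 128 + 32 + 4 in binary powers of 2.
So 7^1188 ≡ 223 · 78 · 748 · 23 ≡ 45 (mod 1189).
Since 45 ≠ 1, base 7 is a Fermat witness: 1189 is composite.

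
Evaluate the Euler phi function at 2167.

1960

Factor: 2167 = 11 · 197.
φ(2167) = (11−1) · (197−1) = 10 · 196 = 1960.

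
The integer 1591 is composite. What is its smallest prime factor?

37

1591 is odd.
Digit sum 16, not divisible by 3.
Ends in 1: not divisible by 5.
7: 1591 = 7·227 + 2
11: 1591 = 11·144 + 7
13: 1591 = 13·122 + 5
17: 1591 = 17·93 + 10
19: 1591 = 19·83 + 14
23: 1591 = 23·69 + 4
29: 1591 = 29·54 + 25
31: 1591 = 31·51 + 10
37: 1591 = 37·43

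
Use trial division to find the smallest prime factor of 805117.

41

805117 is odd.
Digit sum 22, not divisible by 3.
Ends in 7: not divisible by 5.
7: 805117 = 7·115016 + 5
11: 805117 = 11·73192 + 5
13: 805117 = 13·61932 + 1
17: 805117 = 17·47359 + 14
19: 805117 = 19·42374 + 11
23: 805117 = 23·35005 + 2
29: 805117 = 29·27762 + 19
31: 805117 = 31·25971 + 16
37: 805117 = 37·21759 + 34
41: 805117 = 41·19637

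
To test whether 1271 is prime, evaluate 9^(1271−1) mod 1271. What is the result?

532

9^1 ≡ 9 (mod 1271)
9^2 ≡ 9^2 = 81 ≡ 81 (mod 1271)
9^4 ≡ 81^2 = 6561 ≡ 206 (mod 1271)
9^8 ≡ 206^2 = 42436 ≡ 493 (mod 1271)
9^16 ≡ 493^2 = 243049 ≡ 288 (mod 1271)
9^32 ≡ 288^2 = 82944 ≡ 329 (mod 1271)
9^64 ≡ 329^2 = 108241 ≡ 206 (mod 1271)
9^128 ≡ 206^2 = 42436 ≡ 493 (mod 1271)
9^256 ≡ 493^2 = 243049 ≡ 288 (mod 1271)
9^512 ≡ 288^2 = 82944 ≡ 329 (mod 1271)
9^1024 ≡ 329^2 = 108241 ≡ 206 (mod 1271)
1270 = 1024 + 128 + 64 + 32 + 16 + 4 + 2 in binary powers of 2.
So 9^1270 ≡ 206 · 493 · 206 · 329 · 288 · 206 · 81 ≡ 532 (mod 1271).
Since 532 ≠ 1, base 9 is a Fermat witness: 1271 is composite.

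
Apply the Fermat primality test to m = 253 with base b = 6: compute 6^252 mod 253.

234

6^1 ≡ 6 (mod 253)
6^2 ≡ 6^2 = 36 ≡ 36 (mod 253)
6^4 ≡ 36^2 = 1296 ≡ 31 (mod 253)
6^8 ≡ 31^2 = 961 ≡ 202 (mod 253)
6^16 ≡ 202^2 = 40804 ≡ 71 (mod 253)
6^32 ≡ 71^2 = 5041 ≡ 234 (mod 253)
6^64 ≡ 234^2 = 54756 ≡ 108 (mod 253)
6^128 ≡ 108^2 = 11664 ≡ 26 (mod 253)
252 = 128 + 64 + 32 + 16 + 8 + 4 in binary powers of 2.
So 6^252 ≡ 26 · 108 · 234 · 71 · 202 · 31 ≡ 234 (mod 253).
Since 234 ≠ 1, base 6 is a Fermat witness: 253 is composite.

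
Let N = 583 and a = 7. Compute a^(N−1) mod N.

7^1 ≡ 7 (mod 583)
7^2 ≡ 7^2 = 49 ≡ 49 (mod 583)
7^4 ≡ 49^2 = 2401 ≡ 69 (mod 583)
7^8 ≡ 69^2 = 4761 ≡ 97 (mod 583)
7^16 ≡ 97^2 = 9409 ≡ 81 (mod 583)
7^32 ≡ 81^2 = 6561 ≡ 148 (mod 583)
7^64 ≡ 148^2 = 21904 ≡ 333 (mod 583)
7^128 ≡ 333^2 = 110889 ≡ 119 (mod 583)
7^256 ≡ 119^2 = 14161 ≡ 169 (mod 583)
7^512 ≡ 169^2 = 28561 ≡ 577 (mod 583)
582 = 512 + 64 + 4 + 2 in binary powers of 2.
So 7^582 ≡ 577 · 333 · 69 · 49 ≡ 566 (mod 583).
Since 566 ≠ 1, base 7 is a Fermat witness: 583 is composite.

566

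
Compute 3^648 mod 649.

3^1 ≡ 3 (mod 649)
3^2 ≡ 3^2 = 9 ≡ 9 (mod 649)
3^4 ≡ 9^2 = 81 ≡ 81 (mod 649)
3^8 ≡ 81^2 = 6561 ≡ 71 (mod 649)
3^16 ≡ 71^2 = 5041 ≡ 498 (mod 649)
3^32 ≡ 498^2 = 248004 ≡ 86 (mod 649)
3^64 ≡ 86^2 = 7396 ≡ 257 (mod 649)
3^128 ≡ 257^2 = 66049 ≡ 500 (mod 649)
3^256 ≡ 500^2 = 250000 ≡ 135 (mod 649)
3^512 ≡ 135^2 = 18225 ≡ 53 (mod 649)
648 = 512 + 128 + 8 in binary powers of 2.
So 3^648 ≡ 53 · 500 · 71 ≡ 49 (mod 649).
Since 49 ≠ 1, base 3 is a Fermat witness: 649 is composite.

49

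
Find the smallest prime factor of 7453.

29

7453 is odd.
Digit sum 19, not divisible by 3.
Ends in 3: not divisible by 5.
7: 7453 = 7·1064 + 5
11: 7453 = 11·677 + 6
13: 7453 = 13·573 + 4
17: 7453 = 17·438 + 7
19: 7453 = 19·392 + 5
23: 7453 = 23·324 + 1
29: 7453 = 29·257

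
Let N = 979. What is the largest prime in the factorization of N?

979 = 11 · 89
89 is prime.
So 979 = 11 · 89; the largest prime factor is 89.

89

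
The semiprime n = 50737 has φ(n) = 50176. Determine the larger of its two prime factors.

φ(n) = (p−1)(q−1) = n − (p+q) + 1, so p + q = 50737 − 50176 + 1 = 562.
p and q are the roots of t² − 562t + 50737 = 0.
Discriminant: 562² − 4·50737 = 315844 − 202948 = 112896; √112896 = 336.
q = (562 − 336)/2 = 113, p = (562 + 336)/2 = 449.
Check: 113 · 449 = 50737.

449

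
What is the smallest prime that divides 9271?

73

9271 is odd.
Digit sum 19, not divisible by 3.
Ends in 1: not divisible by 5.
7: 9271 = 7·1324 + 3
11: 9271 = 11·842 + 9
13: 9271 = 13·713 + 2
17: 9271 = 17·545 + 6
19: 9271 = 19·487 + 18
23: 9271 = 23·403 + 2
29: 9271 = 29·319 + 20
31: 9271 = 31·299 + 2
37: 9271 = 37·250 + 21
41: 9271 = 41·226 + 5
43: 9271 = 43·215 + 26
47: 9271 = 47·197 + 12
53: 9271 = 53·174 + 49
59: 9271 = 59·157 + 8
61: 9271 = 61·151 + 60
67: 9271 = 67·138 + 25
71: 9271 = 71·130 + 41
73: 9271 = 73·127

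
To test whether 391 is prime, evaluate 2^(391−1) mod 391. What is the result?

2^1 ≡ 2 (mod 391)
2^2 ≡ 2^2 = 4 ≡ 4 (mod 391)
2^4 ≡ 4^2 = 16 ≡ 16 (mod 391)
2^8 ≡ 16^2 = 256 ≡ 256 (mod 391)
2^16 ≡ 256^2 = 65536 ≡ 239 (mod 391)
2^32 ≡ 239^2 = 57121 ≡ 35 (mod 391)
2^64 ≡ 35^2 = 1225 ≡ 52 (mod 391)
2^128 ≡ 52^2 = 2704 ≡ 358 (mod 391)
2^256 ≡ 358^2 = 128164 ≡ 307 (mod 391)
390 = 256 + 128 + 4 + 2 in binary powers of 2.
So 2^390 ≡ 307 · 358 · 16 · 4 ≡ 285 (mod 391).
Since 285 ≠ 1, base 2 is a Fermat witness: 391 is composite.

285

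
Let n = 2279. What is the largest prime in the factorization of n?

53

2279 = 43 · 53
53 is prime.
So 2279 = 43 · 53; the largest prime factor is 53.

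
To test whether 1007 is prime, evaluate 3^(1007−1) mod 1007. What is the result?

3^1 ≡ 3 (mod 1007)
3^2 ≡ 3^2 = 9 ≡ 9 (mod 1007)
3^4 ≡ 9^2 = 81 ≡ 81 (mod 1007)
3^8 ≡ 81^2 = 6561 ≡ 519 (mod 1007)
3^16 ≡ 519^2 = 269361 ≡ 492 (mod 1007)
3^32 ≡ 492^2 = 242064 ≡ 384 (mod 1007)
3^64 ≡ 384^2 = 147456 ≡ 434 (mod 1007)
3^128 ≡ 434^2 = 188356 ≡ 47 (mod 1007)
3^256 ≡ 47^2 = 2209 ≡ 195 (mod 1007)
3^512 ≡ 195^2 = 38025 ≡ 766 (mod 1007)
1006 = 512 + 256 + 128 + 64 + 32 + 8 + 4 + 2 in binary powers of 2.
So 3^1006 ≡ 766 · 195 · 47 · 434 · 384 · 519 · 81 · 9 ≡ 188 (mod 1007).
Since 188 ≠ 1, base 3 is a Fermat witness: 1007 is composite.

188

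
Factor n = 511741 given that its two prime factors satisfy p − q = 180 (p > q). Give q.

631

Since p = q + 180, we have 511741 = q(q + 180), so q² + 180q − 511741 = 0.
Discriminant: 180² + 4·511741 = 32400 + 2046964 = 2079364; √2079364 = 1442.
q = (−180 + 1442)/2 = 631, and p = q + 180 = 811.
Check: 631 · 811 = 511741.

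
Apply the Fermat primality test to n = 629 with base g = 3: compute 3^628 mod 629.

3^1 ≡ 3 (mod 629)
3^2 ≡ 3^2 = 9 ≡ 9 (mod 629)
3^4 ≡ 9^2 = 81 ≡ 81 (mod 629)
3^8 ≡ 81^2 = 6561 ≡ 271 (mod 629)
3^16 ≡ 271^2 = 73441 ≡ 477 (mod 629)
3^32 ≡ 477^2 = 227529 ≡ 460 (mod 629)
3^64 ≡ 460^2 = 211600 ≡ 256 (mod 629)
3^128 ≡ 256^2 = 65536 ≡ 120 (mod 629)
3^256 ≡ 120^2 = 14400 ≡ 562 (mod 629)
3^512 ≡ 562^2 = 315844 ≡ 86 (mod 629)
628 = 512 + 64 + 32 + 16 + 4 in binary powers of 2.
So 3^628 ≡ 86 · 256 · 460 · 477 · 81 ≡ 625 (mod 629).
Since 625 ≠ 1, base 3 is a Fermat witness: 629 is composite.

625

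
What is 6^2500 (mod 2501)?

1721

6^1 ≡ 6 (mod 2501)
6^2 ≡ 6^2 = 36 ≡ 36 (mod 2501)
6^4 ≡ 36^2 = 1296 ≡ 1296 (mod 2501)
6^8 ≡ 1296^2 = 1679616 ≡ 1445 (mod 2501)
6^16 ≡ 1445^2 = 2088025 ≡ 2191 (mod 2501)
6^32 ≡ 2191^2 = 4800481 ≡ 1062 (mod 2501)
6^64 ≡ 1062^2 = 1127844 ≡ 2394 (mod 2501)
6^128 ≡ 2394^2 = 5731236 ≡ 1445 (mod 2501)
6^256 ≡ 1445^2 = 2088025 ≡ 2191 (mod 2501)
6^512 ≡ 2191^2 = 4800481 ≡ 1062 (mod 2501)
6^1024 ≡ 1062^2 = 1127844 ≡ 2394 (mod 2501)
6^2048 ≡ 2394^2 = 5731236 ≡ 1445 (mod 2501)
2500 = 2048 + 256 + 128 + 64 + 4 in binary powers of 2.
So 6^2500 ≡ 1445 · 2191 · 1445 · 2394 · 1296 ≡ 1721 (mod 2501).
Since 1721 ≠ 1, base 6 is a Fermat witness: 2501 is composite.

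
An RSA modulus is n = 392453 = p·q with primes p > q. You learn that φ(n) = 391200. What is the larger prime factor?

653

φ(n) = (p−1)(q−1) = n − (p+q) + 1, so p + q = 392453 − 391200 + 1 = 1254.
p and q are the roots of t² − 1254t + 392453 = 0.
Discriminant: 1254² − 4·392453 = 1572516 − 1569812 = 2704; √2704 = 52.
q = (1254 − 52)/2 = 601, p = (1254 + 52)/2 = 653.
Check: 601 · 653 = 392453.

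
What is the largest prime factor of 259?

259 = 7 · 37
37 is prime.
So 259 = 7 · 37; the largest prime factor is 37.

37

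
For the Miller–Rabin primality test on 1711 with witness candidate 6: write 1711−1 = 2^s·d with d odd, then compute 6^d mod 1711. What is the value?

760

1711 − 1 = 1710 = 2^1 · 855, so d = 855.
6^1 ≡ 6 (mod 1711)
6^2 ≡ 6^2 = 36 ≡ 36 (mod 1711)
6^4 ≡ 36^2 = 1296 ≡ 1296 (mod 1711)
6^8 ≡ 1296^2 = 1679616 ≡ 1125 (mod 1711)
6^16 ≡ 1125^2 = 1265625 ≡ 1196 (mod 1711)
6^32 ≡ 1196^2 = 1430416 ≡ 20 (mod 1711)
6^64 ≡ 20^2 = 400 ≡ 400 (mod 1711)
6^128 ≡ 400^2 = 160000 ≡ 877 (mod 1711)
6^256 ≡ 877^2 = 769129 ≡ 890 (mod 1711)
6^512 ≡ 890^2 = 792100 ≡ 1618 (mod 1711)
855 = 512 + 256 + 64 + 16 + 4 + 2 + 1 in binary powers of 2.
So 6^855 ≡ 1618 · 890 · 400 · 1196 · 1296 · 36 · 6 ≡ 760 (mod 1711).
Squaring chain: 760; never reaches −1, so base 6 is a Miller–Rabin witness that 1711 is composite.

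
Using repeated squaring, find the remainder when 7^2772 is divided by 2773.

7^1 ≡ 7 (mod 2773)
7^2 ≡ 7^2 = 49 ≡ 49 (mod 2773)
7^4 ≡ 49^2 = 2401 ≡ 2401 (mod 2773)
7^8 ≡ 2401^2 = 5764801 ≡ 2507 (mod 2773)
7^16 ≡ 2507^2 = 6285049 ≡ 1431 (mod 2773)
7^32 ≡ 1431^2 = 2047761 ≡ 1287 (mod 2773)
7^64 ≡ 1287^2 = 1656369 ≡ 888 (mod 2773)
7^128 ≡ 888^2 = 788544 ≡ 1012 (mod 2773)
7^256 ≡ 1012^2 = 1024144 ≡ 907 (mod 2773)
7^512 ≡ 907^2 = 822649 ≡ 1841 (mod 2773)
7^1024 ≡ 1841^2 = 3389281 ≡ 675 (mod 2773)
7^2048 ≡ 675^2 = 455625 ≡ 853 (mod 2773)
2772 = 2048 + 512 + 128 + 64 + 16 + 4 in binary powers of 2.
So 7^2772 ≡ 853 · 1841 · 1012 · 888 · 1431 · 2401 ≡ 1521 (mod 2773).
Since 1521 ≠ 1, base 7 is a Fermat witness: 2773 is composite.

1521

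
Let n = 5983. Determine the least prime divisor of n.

31

5983 is odd.
Digit sum 25, not divisible by 3.
Ends in 3: not divisible by 5.
7: 5983 = 7·854 + 5
11: 5983 = 11·543 + 10
13: 5983 = 13·460 + 3
17: 5983 = 17·351 + 16
19: 5983 = 19·314 + 17
23: 5983 = 23·260 + 3
29: 5983 = 29·206 + 9
31: 5983 = 31·193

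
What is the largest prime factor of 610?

61

610 = 2 · 305
305 = 5 · 61
61 is prime.
So 610 = 2 · 5 · 61; the largest prime factor is 61.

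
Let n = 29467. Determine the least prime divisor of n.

29467 is odd.
Digit sum 28, not divisible by 3.
Ends in 7: not divisible by 5.
7: 29467 = 7·4209 + 4
11: 29467 = 11·2678 + 9
13: 29467 = 13·2266 + 9
17: 29467 = 17·1733 + 6
19: 29467 = 19·1550 + 17
23: 29467 = 23·1281 + 4
29: 29467 = 29·1016 + 3
31: 29467 = 31·950 + 17
37: 29467 = 37·796 + 15
41: 29467 = 41·718 + 29
43: 29467 = 43·685 + 12
47: 29467 = 47·626 + 45
53: 29467 = 53·555 + 52
59: 29467 = 59·499 + 26
61: 29467 = 61·483 + 4
67: 29467 = 67·439 + 54
71: 29467 = 71·415 + 2
73: 29467 = 73·403 + 48
79: 29467 = 79·373

79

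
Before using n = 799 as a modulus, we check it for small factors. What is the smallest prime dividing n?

17

799 is odd.
Digit sum 25, not divisible by 3.
Ends in 9: not divisible by 5.
7: 799 = 7·114 + 1
11: 799 = 11·72 + 7
13: 799 = 13·61 + 6
17: 799 = 17·47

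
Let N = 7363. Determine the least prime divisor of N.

7363 is odd.
Digit sum 19, not divisible by 3.
Ends in 3: not divisible by 5.
7: 7363 = 7·1051 + 6
11: 7363 = 11·669 + 4
13: 7363 = 13·566 + 5
17: 7363 = 17·433 + 2
19: 7363 = 19·387 + 10
23: 7363 = 23·320 + 3
29: 7363 = 29·253 + 26
31: 7363 = 31·237 + 16
37: 7363 = 37·199

37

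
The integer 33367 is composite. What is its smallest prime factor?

61

33367 is odd.
Digit sum 22, not divisible by 3.
Ends in 7: not divisible by 5.
7: 33367 = 7·4766 + 5
11: 33367 = 11·3033 + 4
13: 33367 = 13·2566 + 9
17: 33367 = 17·1962 + 13
19: 33367 = 19·1756 + 3
23: 33367 = 23·1450 + 17
29: 33367 = 29·1150 + 17
31: 33367 = 31·1076 + 11
37: 33367 = 37·901 + 30
41: 33367 = 41·813 + 34
43: 33367 = 43·775 + 42
47: 33367 = 47·709 + 44
53: 33367 = 53·629 + 30
59: 33367 = 59·565 + 32
61: 33367 = 61·547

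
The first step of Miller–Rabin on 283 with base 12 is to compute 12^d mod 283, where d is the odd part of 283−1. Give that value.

283 − 1 = 282 = 2^1 · 141, so d = 141.
12^1 ≡ 12 (mod 283)
12^2 ≡ 12^2 = 144 ≡ 144 (mod 283)
12^4 ≡ 144^2 = 20736 ≡ 77 (mod 283)
12^8 ≡ 77^2 = 5929 ≡ 269 (mod 283)
12^16 ≡ 269^2 = 72361 ≡ 196 (mod 283)
12^32 ≡ 196^2 = 38416 ≡ 211 (mod 283)
12^64 ≡ 211^2 = 44521 ≡ 90 (mod 283)
12^128 ≡ 90^2 = 8100 ≡ 176 (mod 283)
141 = 128 + 8 + 4 + 1 in binary powers of 2.
So 12^141 ≡ 176 · 269 · 77 · 12 ≡ 282 (mod 283).
Since 12^d ≡ 282 (mod 283), base 12 does not prove 283 composite.

282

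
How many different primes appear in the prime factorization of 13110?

5

13110 = 2 · 6555
6555 = 3 · 2185
2185 = 5 · 437
437 = 19 · 23
13110 = 2 · 3 · 5 · 19 · 23, which has 5 distinct prime factors.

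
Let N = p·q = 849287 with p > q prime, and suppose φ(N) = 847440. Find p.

991

φ(n) = (p−1)(q−1) = n − (p+q) + 1, so p + q = 849287 − 847440 + 1 = 1848.
p and q are the roots of t² − 1848t + 849287 = 0.
Discriminant: 1848² − 4·849287 = 3415104 − 3397148 = 17956; √17956 = 134.
q = (1848 − 134)/2 = 857, p = (1848 + 134)/2 = 991.
Check: 857 · 991 = 849287.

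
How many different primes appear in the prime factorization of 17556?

17556 = 2^2 · 4389
4389 = 3 · 1463
1463 = 7 · 209
209 = 11 · 19
17556 = 2^2 · 3 · 7 · 11 · 19, which has 5 distinct prime factors.

5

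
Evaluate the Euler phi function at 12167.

Factor: 12167 = 23^3.
φ(12167) = 23^2·(23−1) = 11638.

11638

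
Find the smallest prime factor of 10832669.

97

10832669 is odd.
Digit sum 35, not divisible by 3.
Ends in 9: not divisible by 5.
7: 10832669 = 7·1547524 + 1
11: 10832669 = 11·984788 + 1
13: 10832669 = 13·833282 + 3
17: 10832669 = 17·637215 + 14
19: 10832669 = 19·570140 + 9
23: 10832669 = 23·470985 + 14
29: 10832669 = 29·373540 + 9
31: 10832669 = 31·349440 + 29
37: 10832669 = 37·292774 + 31
41: 10832669 = 41·264211 + 18
43: 10832669 = 43·251922 + 23
47: 10832669 = 47·230482 + 15
53: 10832669 = 53·204389 + 52
59: 10832669 = 59·183604 + 33
61: 10832669 = 61·177584 + 45
67: 10832669 = 67·161681 + 42
71: 10832669 = 71·152572 + 57
73: 10832669 = 73·148392 + 53
79: 10832669 = 79·137122 + 31
83: 10832669 = 83·130514 + 7
89: 10832669 = 89·121715 + 34
97: 10832669 = 97·111677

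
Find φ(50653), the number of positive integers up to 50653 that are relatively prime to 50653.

Factor: 50653 = 37^3.
φ(50653) = 37^2·(37−1) = 49284.

49284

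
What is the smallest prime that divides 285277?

17

285277 is odd.
Digit sum 31, not divisible by 3.
Ends in 7: not divisible by 5.
7: 285277 = 7·40753 + 6
11: 285277 = 11·25934 + 3
13: 285277 = 13·21944 + 5
17: 285277 = 17·16781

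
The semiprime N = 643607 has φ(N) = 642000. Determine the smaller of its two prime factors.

751

φ(n) = (p−1)(q−1) = n − (p+q) + 1, so p + q = 643607 − 642000 + 1 = 1608.
p and q are the roots of t² − 1608t + 643607 = 0.
Discriminant: 1608² − 4·643607 = 2585664 − 2574428 = 11236; √11236 = 106.
q = (1608 − 106)/2 = 751, p = (1608 + 106)/2 = 857.
Check: 751 · 857 = 643607.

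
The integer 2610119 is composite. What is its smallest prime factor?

67

2610119 is odd.
Digit sum 20, not divisible by 3.
Ends in 9: not divisible by 5.
7: 2610119 = 7·372874 + 1
11: 2610119 = 11·237283 + 6
13: 2610119 = 13·200778 + 5
17: 2610119 = 17·153536 + 7
19: 2610119 = 19·137374 + 13
23: 2610119 = 23·113483 + 10
29: 2610119 = 29·90004 + 3
31: 2610119 = 31·84197 + 12
37: 2610119 = 37·70543 + 28
41: 2610119 = 41·63661 + 18
43: 2610119 = 43·60700 + 19
47: 2610119 = 47·55534 + 21
53: 2610119 = 53·49247 + 28
59: 2610119 = 59·44239 + 18
61: 2610119 = 61·42788 + 51
67: 2610119 = 67·38957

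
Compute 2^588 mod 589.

163

2^1 ≡ 2 (mod 589)
2^2 ≡ 2^2 = 4 ≡ 4 (mod 589)
2^4 ≡ 4^2 = 16 ≡ 16 (mod 589)
2^8 ≡ 16^2 = 256 ≡ 256 (mod 589)
2^16 ≡ 256^2 = 65536 ≡ 157 (mod 589)
2^32 ≡ 157^2 = 24649 ≡ 500 (mod 589)
2^64 ≡ 500^2 = 250000 ≡ 264 (mod 589)
2^128 ≡ 264^2 = 69696 ≡ 194 (mod 589)
2^256 ≡ 194^2 = 37636 ≡ 529 (mod 589)
2^512 ≡ 529^2 = 279841 ≡ 66 (mod 589)
588 = 512 + 64 + 8 + 4 in binary powers of 2.
So 2^588 ≡ 66 · 264 · 256 · 16 ≡ 163 (mod 589).
Since 163 ≠ 1, base 2 is a Fermat witness: 589 is composite.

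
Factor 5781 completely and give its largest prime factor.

47

5781 = 3 · 1927
1927 = 41 · 47
47 is prime.
So 5781 = 3 · 41 · 47; the largest prime factor is 47.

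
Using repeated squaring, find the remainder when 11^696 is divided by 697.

11^1 ≡ 11 (mod 697)
11^2 ≡ 11^2 = 121 ≡ 121 (mod 697)
11^4 ≡ 121^2 = 14641 ≡ 4 (mod 697)
11^8 ≡ 4^2 = 16 ≡ 16 (mod 697)
11^16 ≡ 16^2 = 256 ≡ 256 (mod 697)
11^32 ≡ 256^2 = 65536 ≡ 18 (mod 697)
11^64 ≡ 18^2 = 324 ≡ 324 (mod 697)
11^128 ≡ 324^2 = 104976 ≡ 426 (mod 697)
11^256 ≡ 426^2 = 181476 ≡ 256 (mod 697)
11^512 ≡ 256^2 = 65536 ≡ 18 (mod 697)
696 = 512 + 128 + 32 + 16 + 8 in binary powers of 2.
So 11^696 ≡ 18 · 426 · 18 · 256 · 16 ≡ 543 (mod 697).
Since 543 ≠ 1, base 11 is a Fermat witness: 697 is composite.

543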